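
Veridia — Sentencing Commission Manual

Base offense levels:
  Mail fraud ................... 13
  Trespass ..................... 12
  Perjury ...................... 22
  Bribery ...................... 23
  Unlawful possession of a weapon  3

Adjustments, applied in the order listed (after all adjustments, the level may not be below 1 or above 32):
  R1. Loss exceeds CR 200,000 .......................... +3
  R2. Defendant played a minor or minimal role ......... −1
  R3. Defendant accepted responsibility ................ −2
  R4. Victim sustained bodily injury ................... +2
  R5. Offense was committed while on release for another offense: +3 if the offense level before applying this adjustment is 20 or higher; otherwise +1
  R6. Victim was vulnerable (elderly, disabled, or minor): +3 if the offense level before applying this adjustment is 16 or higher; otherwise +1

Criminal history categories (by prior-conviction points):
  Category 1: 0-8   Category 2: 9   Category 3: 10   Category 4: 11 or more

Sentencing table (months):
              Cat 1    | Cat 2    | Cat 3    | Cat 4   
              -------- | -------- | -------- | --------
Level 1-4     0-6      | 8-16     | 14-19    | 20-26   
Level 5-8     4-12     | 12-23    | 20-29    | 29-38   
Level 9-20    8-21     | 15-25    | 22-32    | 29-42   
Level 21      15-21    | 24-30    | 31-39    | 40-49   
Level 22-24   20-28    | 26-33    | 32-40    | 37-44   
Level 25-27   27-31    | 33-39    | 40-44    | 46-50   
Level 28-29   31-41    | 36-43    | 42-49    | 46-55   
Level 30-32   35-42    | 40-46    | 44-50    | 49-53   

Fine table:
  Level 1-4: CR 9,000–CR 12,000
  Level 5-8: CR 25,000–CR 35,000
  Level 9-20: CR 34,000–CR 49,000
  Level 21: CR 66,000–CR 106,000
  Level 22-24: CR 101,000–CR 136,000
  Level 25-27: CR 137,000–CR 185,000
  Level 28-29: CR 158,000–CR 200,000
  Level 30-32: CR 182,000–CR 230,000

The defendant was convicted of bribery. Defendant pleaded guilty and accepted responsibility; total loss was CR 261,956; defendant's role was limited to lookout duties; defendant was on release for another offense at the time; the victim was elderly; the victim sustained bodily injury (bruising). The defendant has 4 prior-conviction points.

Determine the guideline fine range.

Base offense level for bribery: 23.
R1 applies: 23 + 3 = 26.
R2 applies: 26 − 1 = 25.
R3 applies: 25 − 2 = 23.
R4 applies: 23 + 2 = 25.
R5 applies (level before this adjustment is 25 ≥ 20, so +3): 25 + 3 = 28.
R6 applies (level before this adjustment is 28 ≥ 16, so +3): 28 + 3 = 31.
Final offense level: 31.
Level 31 falls in the 30-32 band.
Fine table: Level 30-32 → CR 182,000–CR 230,000.

CR 182,000–CR 230,000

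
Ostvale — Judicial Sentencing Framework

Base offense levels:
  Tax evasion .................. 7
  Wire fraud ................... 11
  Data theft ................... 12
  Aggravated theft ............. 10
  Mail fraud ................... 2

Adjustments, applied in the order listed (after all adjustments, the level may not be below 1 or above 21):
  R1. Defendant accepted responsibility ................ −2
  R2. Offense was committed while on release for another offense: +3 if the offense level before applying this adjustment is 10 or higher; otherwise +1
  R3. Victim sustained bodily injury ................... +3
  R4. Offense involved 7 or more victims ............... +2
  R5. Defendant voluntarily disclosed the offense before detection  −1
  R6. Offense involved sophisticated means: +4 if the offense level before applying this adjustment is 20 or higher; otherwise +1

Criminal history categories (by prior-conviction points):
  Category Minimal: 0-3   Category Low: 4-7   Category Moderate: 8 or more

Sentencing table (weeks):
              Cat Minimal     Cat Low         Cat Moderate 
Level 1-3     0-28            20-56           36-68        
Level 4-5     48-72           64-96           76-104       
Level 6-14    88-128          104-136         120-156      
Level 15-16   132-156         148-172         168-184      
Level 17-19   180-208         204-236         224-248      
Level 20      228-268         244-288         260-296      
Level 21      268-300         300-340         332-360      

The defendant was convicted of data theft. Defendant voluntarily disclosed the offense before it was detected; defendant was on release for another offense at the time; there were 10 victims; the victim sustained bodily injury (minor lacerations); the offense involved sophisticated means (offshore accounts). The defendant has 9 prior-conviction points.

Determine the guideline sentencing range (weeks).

260-296 weeks

Base offense level for data theft: 12.
R1 does not apply.
R2 applies (level before this adjustment is 12 ≥ 10, so +3): 12 + 3 = 15.
R3 applies: 15 + 3 = 18.
R4 applies: 18 + 2 = 20.
R5 applies: 20 − 1 = 19.
R6 applies (level before this adjustment is 19 < 20, so +1): 19 + 1 = 20.
Final offense level: 20.
Criminal history: 9 prior points → Category Moderate (8+).
Level 20 falls in the 20 band.
Grid: Level 20 × Category Moderate = 260-296 weeks.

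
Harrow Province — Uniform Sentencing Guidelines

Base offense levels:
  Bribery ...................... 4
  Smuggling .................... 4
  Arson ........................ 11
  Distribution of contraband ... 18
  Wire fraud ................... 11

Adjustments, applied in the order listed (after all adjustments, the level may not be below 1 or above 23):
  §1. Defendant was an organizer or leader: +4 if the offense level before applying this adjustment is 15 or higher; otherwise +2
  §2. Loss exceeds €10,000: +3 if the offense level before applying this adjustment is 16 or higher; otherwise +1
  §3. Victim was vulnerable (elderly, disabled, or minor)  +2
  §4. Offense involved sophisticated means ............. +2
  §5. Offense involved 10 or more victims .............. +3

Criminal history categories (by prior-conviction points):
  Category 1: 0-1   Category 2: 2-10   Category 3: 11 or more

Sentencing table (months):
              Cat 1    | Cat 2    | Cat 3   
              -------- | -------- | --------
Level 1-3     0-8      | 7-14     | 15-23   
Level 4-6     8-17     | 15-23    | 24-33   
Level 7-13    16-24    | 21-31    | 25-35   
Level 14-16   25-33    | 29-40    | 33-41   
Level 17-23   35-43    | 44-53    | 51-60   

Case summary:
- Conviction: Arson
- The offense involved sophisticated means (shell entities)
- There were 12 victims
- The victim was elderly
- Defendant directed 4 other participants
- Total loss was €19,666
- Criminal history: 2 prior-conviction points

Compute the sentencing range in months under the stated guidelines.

44-53 months

Base offense level for arson: 11.
§1 applies (level before this adjustment is 11 < 15, so +2): 11 + 2 = 13.
§2 applies (level before this adjustment is 13 < 16, so +1): 13 + 1 = 14.
§3 applies: 14 + 2 = 16.
§4 applies: 16 + 2 = 18.
§5 applies: 18 + 3 = 21.
Final offense level: 21.
Criminal history: 2 prior points → Category 2 (2-10).
Level 21 falls in the 17-23 band.
Grid: Level 17-23 × Category 2 = 44-53 months.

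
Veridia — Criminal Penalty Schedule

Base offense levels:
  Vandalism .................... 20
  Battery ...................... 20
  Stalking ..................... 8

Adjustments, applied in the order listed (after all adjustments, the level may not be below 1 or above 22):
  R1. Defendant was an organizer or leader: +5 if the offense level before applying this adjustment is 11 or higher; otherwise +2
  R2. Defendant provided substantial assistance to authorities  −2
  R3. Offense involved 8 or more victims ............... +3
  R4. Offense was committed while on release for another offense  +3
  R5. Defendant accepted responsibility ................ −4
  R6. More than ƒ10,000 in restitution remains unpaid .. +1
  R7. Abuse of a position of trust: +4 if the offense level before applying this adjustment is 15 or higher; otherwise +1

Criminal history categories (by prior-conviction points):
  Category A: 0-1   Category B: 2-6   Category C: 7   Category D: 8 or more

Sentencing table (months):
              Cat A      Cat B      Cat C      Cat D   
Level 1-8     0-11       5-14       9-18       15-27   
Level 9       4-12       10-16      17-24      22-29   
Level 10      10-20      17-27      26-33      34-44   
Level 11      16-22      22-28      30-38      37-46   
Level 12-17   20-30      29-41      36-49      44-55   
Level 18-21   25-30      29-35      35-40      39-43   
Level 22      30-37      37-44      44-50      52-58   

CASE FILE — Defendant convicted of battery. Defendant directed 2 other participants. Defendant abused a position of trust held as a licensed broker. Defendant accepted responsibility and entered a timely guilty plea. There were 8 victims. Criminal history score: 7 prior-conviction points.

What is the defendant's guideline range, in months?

44-50 months

Base offense level for battery: 20.
R1 applies (level before this adjustment is 20 ≥ 11, so +5): 20 + 5 = 25.
R3 applies: 25 + 3 = 28.
R5 applies: 28 − 4 = 24.
R6 does not apply.
R7 applies (level before this adjustment is 24 ≥ 15, so +4): 24 + 4 = 28.
Level 28 exceeds the maximum of 22; capped at 22.
Final offense level: 22.
Criminal history: 7 prior points → Category C (7).
Level 22 falls in the 22 band.
Grid: Level 22 × Category C = 44-50 months.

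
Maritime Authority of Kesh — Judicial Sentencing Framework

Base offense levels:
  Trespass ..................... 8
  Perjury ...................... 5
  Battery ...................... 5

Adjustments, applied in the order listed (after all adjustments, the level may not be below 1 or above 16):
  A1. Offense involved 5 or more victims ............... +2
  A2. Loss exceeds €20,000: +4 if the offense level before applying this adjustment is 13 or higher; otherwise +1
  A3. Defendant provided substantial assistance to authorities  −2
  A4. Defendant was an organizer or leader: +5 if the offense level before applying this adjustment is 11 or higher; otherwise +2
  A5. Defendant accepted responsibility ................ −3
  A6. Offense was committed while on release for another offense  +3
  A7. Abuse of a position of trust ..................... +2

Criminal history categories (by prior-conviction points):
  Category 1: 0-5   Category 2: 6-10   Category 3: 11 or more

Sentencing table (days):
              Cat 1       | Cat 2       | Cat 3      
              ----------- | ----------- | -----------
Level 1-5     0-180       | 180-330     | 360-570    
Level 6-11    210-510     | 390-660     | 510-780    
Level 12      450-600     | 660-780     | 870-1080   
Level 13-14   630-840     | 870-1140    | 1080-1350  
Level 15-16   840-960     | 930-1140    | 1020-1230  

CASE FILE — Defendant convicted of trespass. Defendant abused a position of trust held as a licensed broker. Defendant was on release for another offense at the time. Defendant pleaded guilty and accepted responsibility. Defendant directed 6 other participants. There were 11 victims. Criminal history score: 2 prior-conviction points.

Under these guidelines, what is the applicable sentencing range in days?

Base offense level for trespass: 8.
A1 applies: 8 + 2 = 10.
A2 does not apply.
A4 applies (level before this adjustment is 10 < 11, so +2): 10 + 2 = 12.
A5 applies: 12 − 3 = 9.
A6 applies: 9 + 3 = 12.
A7 applies: 12 + 2 = 14.
Final offense level: 14.
Criminal history: 2 prior points → Category 1 (0-5).
Level 14 falls in the 13-14 band.
Grid: Level 13-14 × Category 1 = 630-840 days.

630-840 days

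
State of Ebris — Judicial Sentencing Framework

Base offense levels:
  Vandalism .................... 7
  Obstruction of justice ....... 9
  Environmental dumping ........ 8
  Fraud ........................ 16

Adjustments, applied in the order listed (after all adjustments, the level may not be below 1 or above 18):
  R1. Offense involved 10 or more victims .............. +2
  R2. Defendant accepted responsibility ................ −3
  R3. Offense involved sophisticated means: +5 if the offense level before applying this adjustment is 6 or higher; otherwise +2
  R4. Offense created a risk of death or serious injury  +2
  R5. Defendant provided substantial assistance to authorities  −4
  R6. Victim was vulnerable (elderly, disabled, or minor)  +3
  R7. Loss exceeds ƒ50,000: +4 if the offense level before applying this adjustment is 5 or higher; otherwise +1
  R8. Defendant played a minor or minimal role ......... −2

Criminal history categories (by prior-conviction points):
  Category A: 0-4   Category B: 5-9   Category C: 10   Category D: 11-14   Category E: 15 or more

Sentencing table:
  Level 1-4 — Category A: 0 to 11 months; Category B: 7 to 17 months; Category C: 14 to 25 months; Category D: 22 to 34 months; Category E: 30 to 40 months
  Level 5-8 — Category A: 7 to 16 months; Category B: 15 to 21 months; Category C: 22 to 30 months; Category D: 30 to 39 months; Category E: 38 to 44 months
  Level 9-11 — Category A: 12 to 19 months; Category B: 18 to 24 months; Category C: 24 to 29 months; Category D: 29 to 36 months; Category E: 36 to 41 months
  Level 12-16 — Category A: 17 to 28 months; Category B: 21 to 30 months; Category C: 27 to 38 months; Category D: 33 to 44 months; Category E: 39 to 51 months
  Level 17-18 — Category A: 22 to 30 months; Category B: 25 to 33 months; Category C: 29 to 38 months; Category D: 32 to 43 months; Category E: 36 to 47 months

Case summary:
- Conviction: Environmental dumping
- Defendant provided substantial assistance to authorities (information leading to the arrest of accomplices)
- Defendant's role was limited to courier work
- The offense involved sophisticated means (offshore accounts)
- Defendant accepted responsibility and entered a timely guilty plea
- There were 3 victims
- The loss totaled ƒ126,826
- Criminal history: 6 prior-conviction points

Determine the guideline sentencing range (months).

Base offense level for environmental dumping: 8.
R1 does not apply.
R2 applies: 8 − 3 = 5.
R3 applies (level before this adjustment is 5 < 6, so +2): 5 + 2 = 7.
R5 applies: 7 − 4 = 3.
R7 applies (level before this adjustment is 3 < 5, so +1): 3 + 1 = 4.
R8 applies: 4 − 2 = 2.
Final offense level: 2.
Criminal history: 6 prior points → Category B (5-9).
Level 2 falls in the 1-4 band.
Grid: Level 1-4 × Category B = 7-17 months.

7-17 months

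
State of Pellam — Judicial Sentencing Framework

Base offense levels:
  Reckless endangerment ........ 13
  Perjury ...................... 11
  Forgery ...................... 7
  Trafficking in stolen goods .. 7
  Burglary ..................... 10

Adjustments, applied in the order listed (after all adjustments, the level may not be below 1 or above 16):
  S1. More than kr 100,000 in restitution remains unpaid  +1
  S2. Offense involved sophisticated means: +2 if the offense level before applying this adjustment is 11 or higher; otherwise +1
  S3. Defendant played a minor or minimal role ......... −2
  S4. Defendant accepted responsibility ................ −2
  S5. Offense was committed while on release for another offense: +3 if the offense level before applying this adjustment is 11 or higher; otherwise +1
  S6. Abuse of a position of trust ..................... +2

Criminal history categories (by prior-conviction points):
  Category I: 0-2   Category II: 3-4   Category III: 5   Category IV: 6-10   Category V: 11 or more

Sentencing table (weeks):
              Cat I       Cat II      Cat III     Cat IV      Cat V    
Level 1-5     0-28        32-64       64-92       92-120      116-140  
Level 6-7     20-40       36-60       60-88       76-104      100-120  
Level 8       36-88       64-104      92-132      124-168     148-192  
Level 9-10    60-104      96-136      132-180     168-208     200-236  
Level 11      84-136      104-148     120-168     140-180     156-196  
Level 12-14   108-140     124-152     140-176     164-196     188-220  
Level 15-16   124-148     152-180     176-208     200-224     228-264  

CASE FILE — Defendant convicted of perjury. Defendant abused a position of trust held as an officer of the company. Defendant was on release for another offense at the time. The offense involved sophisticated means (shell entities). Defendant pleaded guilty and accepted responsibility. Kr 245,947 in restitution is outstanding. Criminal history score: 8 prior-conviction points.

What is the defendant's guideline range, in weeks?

Base offense level for perjury: 11.
S1 applies: 11 + 1 = 12.
S2 applies (level before this adjustment is 12 ≥ 11, so +2): 12 + 2 = 14.
S4 applies: 14 − 2 = 12.
S5 applies (level before this adjustment is 12 ≥ 11, so +3): 12 + 3 = 15.
S6 applies: 15 + 2 = 17.
Level 17 exceeds the maximum of 16; capped at 16.
Final offense level: 16.
Criminal history: 8 prior points → Category IV (6-10).
Level 16 falls in the 15-16 band.
Grid: Level 15-16 × Category IV = 200-224 weeks.

200-224 weeks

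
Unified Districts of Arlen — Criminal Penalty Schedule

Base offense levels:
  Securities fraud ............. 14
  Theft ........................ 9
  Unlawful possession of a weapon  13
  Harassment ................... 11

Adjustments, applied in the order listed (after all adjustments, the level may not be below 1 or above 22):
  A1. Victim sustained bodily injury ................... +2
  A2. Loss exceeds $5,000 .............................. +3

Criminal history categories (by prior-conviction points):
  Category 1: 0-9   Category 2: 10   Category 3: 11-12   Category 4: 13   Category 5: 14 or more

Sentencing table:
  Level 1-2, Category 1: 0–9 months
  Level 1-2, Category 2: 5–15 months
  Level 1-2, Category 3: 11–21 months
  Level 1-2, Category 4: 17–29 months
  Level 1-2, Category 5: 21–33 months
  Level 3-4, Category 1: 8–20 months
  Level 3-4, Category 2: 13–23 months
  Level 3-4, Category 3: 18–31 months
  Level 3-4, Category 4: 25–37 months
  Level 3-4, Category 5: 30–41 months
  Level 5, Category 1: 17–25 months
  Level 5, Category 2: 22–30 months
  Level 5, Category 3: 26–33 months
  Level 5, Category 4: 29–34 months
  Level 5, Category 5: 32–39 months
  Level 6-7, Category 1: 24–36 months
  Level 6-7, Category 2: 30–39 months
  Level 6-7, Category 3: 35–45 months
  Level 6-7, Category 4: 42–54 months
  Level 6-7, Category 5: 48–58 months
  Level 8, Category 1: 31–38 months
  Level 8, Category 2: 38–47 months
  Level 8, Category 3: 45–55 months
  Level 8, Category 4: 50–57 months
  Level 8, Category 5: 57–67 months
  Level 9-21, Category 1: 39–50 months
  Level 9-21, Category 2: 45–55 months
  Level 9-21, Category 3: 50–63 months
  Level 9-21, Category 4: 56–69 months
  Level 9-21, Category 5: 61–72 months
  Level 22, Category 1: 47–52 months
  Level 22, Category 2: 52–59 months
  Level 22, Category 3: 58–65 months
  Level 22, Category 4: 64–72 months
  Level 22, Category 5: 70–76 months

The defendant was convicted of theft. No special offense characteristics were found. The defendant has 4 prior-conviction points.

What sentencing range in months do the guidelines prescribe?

Base offense level for theft: 9.
Final offense level: 9.
Criminal history: 4 prior points → Category 1 (0-9).
Level 9 falls in the 9-21 band.
Grid: Level 9-21 × Category 1 = 39-50 months.

39-50 months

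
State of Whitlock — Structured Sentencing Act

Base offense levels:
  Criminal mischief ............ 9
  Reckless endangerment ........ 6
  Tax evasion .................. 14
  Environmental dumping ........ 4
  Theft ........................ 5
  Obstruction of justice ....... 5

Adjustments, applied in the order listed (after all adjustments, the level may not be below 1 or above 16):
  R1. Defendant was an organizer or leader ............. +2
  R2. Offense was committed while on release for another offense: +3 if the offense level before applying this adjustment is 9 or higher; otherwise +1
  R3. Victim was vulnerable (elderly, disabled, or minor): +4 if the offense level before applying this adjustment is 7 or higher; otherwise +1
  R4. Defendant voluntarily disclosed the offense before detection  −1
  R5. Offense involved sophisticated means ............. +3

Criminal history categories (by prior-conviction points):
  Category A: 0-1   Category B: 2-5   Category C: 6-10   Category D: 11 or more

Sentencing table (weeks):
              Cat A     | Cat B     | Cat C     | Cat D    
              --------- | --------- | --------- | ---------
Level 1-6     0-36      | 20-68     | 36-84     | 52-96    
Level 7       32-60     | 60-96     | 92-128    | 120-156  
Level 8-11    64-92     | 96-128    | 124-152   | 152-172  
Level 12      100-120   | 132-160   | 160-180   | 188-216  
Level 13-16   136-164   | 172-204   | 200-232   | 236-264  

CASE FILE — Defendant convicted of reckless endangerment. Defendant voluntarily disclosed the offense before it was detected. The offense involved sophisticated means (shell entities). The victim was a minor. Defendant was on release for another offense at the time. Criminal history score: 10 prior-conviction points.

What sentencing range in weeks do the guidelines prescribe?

200-232 weeks

Base offense level for reckless endangerment: 6.
R1 does not apply.
R2 applies (level before this adjustment is 6 < 9, so +1): 6 + 1 = 7.
R3 applies (level before this adjustment is 7 ≥ 7, so +4): 7 + 4 = 11.
R4 applies: 11 − 1 = 10.
R5 applies: 10 + 3 = 13.
Final offense level: 13.
Criminal history: 10 prior points → Category C (6-10).
Level 13 falls in the 13-16 band.
Grid: Level 13-16 × Category C = 200-232 weeks.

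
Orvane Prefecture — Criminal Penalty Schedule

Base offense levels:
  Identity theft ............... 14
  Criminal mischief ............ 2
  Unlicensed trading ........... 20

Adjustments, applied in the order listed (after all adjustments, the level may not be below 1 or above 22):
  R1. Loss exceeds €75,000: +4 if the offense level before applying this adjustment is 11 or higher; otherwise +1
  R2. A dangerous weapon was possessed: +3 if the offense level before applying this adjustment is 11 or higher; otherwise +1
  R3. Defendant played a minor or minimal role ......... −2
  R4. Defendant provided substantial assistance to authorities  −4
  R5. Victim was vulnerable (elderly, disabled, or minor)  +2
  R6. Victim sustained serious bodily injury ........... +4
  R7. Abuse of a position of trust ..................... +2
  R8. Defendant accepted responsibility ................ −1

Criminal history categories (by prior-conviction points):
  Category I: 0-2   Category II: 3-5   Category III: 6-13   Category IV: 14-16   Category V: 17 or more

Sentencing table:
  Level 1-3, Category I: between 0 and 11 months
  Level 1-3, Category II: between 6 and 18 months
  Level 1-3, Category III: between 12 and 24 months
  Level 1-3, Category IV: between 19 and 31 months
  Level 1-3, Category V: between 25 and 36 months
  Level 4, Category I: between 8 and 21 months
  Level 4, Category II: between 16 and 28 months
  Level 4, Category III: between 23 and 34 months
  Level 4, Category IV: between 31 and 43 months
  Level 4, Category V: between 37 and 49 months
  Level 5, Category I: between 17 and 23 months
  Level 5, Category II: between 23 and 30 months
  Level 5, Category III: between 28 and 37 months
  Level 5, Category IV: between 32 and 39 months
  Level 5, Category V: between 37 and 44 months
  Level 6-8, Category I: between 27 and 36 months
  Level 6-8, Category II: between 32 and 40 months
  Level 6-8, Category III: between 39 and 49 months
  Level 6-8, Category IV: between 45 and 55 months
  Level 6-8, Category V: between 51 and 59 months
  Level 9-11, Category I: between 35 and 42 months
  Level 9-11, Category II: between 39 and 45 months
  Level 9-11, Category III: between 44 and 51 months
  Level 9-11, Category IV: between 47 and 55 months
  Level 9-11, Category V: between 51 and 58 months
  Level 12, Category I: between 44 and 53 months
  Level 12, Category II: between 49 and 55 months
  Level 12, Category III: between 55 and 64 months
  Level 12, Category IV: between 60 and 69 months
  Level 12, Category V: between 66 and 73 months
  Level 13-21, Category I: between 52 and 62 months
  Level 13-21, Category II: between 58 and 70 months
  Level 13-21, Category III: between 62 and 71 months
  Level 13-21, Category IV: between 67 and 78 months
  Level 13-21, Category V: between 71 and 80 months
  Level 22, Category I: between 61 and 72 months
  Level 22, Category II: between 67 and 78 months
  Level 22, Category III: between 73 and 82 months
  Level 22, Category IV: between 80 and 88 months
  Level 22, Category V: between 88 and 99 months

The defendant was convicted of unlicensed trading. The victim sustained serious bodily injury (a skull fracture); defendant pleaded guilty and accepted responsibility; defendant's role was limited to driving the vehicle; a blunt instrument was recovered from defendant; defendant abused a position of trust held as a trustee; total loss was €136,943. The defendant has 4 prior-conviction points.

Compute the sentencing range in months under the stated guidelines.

Base offense level for unlicensed trading: 20.
R1 applies (level before this adjustment is 20 ≥ 11, so +4): 20 + 4 = 24.
R2 applies (level before this adjustment is 24 ≥ 11, so +3): 24 + 3 = 27.
R3 applies: 27 − 2 = 25.
R4 does not apply.
R6 applies: 25 + 4 = 29.
R7 applies: 29 + 2 = 31.
R8 applies: 31 − 1 = 30.
Level 30 exceeds the maximum of 22; capped at 22.
Final offense level: 22.
Criminal history: 4 prior points → Category II (3-5).
Level 22 falls in the 22 band.
Grid: Level 22 × Category II = 67-78 months.

67-78 months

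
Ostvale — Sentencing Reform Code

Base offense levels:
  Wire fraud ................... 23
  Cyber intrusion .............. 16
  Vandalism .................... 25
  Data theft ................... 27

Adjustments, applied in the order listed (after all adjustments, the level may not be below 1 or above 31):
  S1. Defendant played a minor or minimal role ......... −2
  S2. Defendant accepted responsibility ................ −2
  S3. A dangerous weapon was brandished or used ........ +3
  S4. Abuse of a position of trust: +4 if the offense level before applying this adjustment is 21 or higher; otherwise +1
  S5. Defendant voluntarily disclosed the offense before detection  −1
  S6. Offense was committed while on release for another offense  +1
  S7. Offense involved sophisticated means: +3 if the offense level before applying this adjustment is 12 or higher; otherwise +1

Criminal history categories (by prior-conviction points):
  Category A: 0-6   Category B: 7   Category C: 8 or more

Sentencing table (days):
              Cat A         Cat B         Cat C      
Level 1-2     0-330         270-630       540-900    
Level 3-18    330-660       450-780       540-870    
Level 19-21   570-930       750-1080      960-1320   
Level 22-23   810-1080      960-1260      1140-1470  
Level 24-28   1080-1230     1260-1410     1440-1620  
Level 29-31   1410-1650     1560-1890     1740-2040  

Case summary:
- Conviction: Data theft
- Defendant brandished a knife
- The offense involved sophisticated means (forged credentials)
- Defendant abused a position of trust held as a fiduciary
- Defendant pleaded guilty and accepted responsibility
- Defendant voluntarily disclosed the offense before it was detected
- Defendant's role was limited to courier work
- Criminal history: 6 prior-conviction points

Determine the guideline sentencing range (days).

Base offense level for data theft: 27.
S1 applies: 27 − 2 = 25.
S2 applies: 25 − 2 = 23.
S3 applies: 23 + 3 = 26.
S4 applies (level before this adjustment is 26 ≥ 21, so +4): 26 + 4 = 30.
S5 applies: 30 − 1 = 29.
S6 does not apply.
S7 applies (level before this adjustment is 29 ≥ 12, so +3): 29 + 3 = 32.
Level 32 exceeds the maximum of 31; capped at 31.
Final offense level: 31.
Criminal history: 6 prior points → Category A (0-6).
Level 31 falls in the 29-31 band.
Grid: Level 29-31 × Category A = 1410-1650 days.

1410-1650 days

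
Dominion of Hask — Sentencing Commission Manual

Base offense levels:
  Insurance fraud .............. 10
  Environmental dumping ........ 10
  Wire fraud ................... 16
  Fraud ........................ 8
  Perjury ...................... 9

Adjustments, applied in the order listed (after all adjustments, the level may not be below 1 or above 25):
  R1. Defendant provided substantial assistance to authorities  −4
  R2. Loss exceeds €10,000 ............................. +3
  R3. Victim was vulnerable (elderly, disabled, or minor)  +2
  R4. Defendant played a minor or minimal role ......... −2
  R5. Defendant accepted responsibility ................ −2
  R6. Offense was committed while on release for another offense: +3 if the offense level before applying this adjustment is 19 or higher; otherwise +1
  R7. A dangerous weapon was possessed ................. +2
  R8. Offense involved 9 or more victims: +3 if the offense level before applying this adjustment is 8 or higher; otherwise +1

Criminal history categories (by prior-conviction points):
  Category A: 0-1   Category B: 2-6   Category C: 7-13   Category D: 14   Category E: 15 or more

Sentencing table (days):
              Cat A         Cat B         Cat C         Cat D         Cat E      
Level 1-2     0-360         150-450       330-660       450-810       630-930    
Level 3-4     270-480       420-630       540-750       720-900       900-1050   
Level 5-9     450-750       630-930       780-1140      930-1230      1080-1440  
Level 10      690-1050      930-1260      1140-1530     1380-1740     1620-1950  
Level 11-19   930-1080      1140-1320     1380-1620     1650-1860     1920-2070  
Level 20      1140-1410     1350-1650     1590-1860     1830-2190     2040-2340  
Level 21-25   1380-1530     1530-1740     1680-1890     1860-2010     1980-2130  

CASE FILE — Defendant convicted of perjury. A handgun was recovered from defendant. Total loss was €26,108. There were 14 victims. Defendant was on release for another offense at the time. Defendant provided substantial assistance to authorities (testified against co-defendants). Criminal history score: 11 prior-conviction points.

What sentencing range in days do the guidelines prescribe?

Base offense level for perjury: 9.
R1 applies: 9 − 4 = 5.
R2 applies: 5 + 3 = 8.
R4 does not apply.
R5 does not apply.
R6 applies (level before this adjustment is 8 < 19, so +1): 8 + 1 = 9.
R7 applies: 9 + 2 = 11.
R8 applies (level before this adjustment is 11 ≥ 8, so +3): 11 + 3 = 14.
Final offense level: 14.
Criminal history: 11 prior points → Category C (7-13).
Level 14 falls in the 11-19 band.
Grid: Level 11-19 × Category C = 1380-1620 days.

1380-1620 days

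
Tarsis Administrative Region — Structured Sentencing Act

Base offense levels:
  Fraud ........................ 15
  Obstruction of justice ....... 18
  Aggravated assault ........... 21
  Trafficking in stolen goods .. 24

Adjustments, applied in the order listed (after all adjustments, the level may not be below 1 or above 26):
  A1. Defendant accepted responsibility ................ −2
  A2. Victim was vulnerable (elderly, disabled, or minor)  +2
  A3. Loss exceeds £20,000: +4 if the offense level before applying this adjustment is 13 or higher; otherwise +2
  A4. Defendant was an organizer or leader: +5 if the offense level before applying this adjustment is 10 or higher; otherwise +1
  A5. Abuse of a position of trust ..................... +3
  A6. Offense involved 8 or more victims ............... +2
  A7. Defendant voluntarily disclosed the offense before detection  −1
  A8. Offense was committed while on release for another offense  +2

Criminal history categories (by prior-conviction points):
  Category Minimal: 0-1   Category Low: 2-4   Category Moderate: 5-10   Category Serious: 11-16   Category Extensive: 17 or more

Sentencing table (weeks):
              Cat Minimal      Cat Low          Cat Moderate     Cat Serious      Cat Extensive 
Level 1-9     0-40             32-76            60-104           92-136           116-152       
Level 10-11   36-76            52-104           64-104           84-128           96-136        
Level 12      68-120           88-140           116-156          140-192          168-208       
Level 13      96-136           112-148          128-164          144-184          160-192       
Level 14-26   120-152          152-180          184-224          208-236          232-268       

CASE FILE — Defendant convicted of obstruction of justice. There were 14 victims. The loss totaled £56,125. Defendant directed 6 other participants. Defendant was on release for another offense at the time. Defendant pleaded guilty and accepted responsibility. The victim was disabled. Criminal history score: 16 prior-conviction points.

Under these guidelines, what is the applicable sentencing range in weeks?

208-236 weeks

Base offense level for obstruction of justice: 18.
A1 applies: 18 − 2 = 16.
A2 applies: 16 + 2 = 18.
A3 applies (level before this adjustment is 18 ≥ 13, so +4): 18 + 4 = 22.
A4 applies (level before this adjustment is 22 ≥ 10, so +5): 22 + 5 = 27.
A6 applies: 27 + 2 = 29.
A7 does not apply.
A8 applies: 29 + 2 = 31.
Level 31 exceeds the maximum of 26; capped at 26.
Final offense level: 26.
Criminal history: 16 prior points → Category Serious (11-16).
Level 26 falls in the 14-26 band.
Grid: Level 14-26 × Category Serious = 208-236 weeks.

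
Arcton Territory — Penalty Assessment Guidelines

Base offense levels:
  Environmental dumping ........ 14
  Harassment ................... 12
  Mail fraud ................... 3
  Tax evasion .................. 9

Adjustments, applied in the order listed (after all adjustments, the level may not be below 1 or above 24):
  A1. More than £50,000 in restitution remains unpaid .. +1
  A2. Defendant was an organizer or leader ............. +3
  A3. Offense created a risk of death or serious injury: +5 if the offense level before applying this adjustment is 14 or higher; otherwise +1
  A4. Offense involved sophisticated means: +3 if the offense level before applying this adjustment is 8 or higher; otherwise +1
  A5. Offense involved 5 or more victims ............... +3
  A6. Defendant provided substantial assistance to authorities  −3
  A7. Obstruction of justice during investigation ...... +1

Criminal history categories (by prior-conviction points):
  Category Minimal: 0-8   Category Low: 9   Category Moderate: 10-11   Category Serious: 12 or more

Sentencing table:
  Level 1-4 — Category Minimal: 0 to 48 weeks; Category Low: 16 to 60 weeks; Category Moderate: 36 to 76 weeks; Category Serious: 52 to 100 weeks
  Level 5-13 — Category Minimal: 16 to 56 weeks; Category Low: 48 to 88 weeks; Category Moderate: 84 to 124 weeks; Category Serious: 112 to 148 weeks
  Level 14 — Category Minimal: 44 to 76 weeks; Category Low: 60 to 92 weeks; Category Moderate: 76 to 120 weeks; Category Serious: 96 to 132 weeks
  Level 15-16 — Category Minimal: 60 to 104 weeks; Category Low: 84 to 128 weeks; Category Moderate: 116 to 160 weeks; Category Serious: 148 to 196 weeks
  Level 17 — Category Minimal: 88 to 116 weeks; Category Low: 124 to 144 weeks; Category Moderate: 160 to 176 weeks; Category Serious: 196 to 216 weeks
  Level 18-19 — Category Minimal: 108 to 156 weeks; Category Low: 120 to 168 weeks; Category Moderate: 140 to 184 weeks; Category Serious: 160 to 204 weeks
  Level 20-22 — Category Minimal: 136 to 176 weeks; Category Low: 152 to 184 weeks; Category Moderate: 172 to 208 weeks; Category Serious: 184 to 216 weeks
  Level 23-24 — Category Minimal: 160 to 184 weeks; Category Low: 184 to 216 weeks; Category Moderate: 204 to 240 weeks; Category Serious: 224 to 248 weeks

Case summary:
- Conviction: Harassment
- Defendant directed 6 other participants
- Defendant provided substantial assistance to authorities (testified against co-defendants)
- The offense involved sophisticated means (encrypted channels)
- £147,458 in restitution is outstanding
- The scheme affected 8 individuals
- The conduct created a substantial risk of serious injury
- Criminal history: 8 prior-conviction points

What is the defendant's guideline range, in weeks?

Base offense level for harassment: 12.
A1 applies: 12 + 1 = 13.
A2 applies: 13 + 3 = 16.
A3 applies (level before this adjustment is 16 ≥ 14, so +5): 16 + 5 = 21.
A4 applies (level before this adjustment is 21 ≥ 8, so +3): 21 + 3 = 24.
A5 applies: 24 + 3 = 27.
A6 applies: 27 − 3 = 24.
Final offense level: 24.
Criminal history: 8 prior points → Category Minimal (0-8).
Level 24 falls in the 23-24 band.
Grid: Level 23-24 × Category Minimal = 160-184 weeks.

160-184 weeks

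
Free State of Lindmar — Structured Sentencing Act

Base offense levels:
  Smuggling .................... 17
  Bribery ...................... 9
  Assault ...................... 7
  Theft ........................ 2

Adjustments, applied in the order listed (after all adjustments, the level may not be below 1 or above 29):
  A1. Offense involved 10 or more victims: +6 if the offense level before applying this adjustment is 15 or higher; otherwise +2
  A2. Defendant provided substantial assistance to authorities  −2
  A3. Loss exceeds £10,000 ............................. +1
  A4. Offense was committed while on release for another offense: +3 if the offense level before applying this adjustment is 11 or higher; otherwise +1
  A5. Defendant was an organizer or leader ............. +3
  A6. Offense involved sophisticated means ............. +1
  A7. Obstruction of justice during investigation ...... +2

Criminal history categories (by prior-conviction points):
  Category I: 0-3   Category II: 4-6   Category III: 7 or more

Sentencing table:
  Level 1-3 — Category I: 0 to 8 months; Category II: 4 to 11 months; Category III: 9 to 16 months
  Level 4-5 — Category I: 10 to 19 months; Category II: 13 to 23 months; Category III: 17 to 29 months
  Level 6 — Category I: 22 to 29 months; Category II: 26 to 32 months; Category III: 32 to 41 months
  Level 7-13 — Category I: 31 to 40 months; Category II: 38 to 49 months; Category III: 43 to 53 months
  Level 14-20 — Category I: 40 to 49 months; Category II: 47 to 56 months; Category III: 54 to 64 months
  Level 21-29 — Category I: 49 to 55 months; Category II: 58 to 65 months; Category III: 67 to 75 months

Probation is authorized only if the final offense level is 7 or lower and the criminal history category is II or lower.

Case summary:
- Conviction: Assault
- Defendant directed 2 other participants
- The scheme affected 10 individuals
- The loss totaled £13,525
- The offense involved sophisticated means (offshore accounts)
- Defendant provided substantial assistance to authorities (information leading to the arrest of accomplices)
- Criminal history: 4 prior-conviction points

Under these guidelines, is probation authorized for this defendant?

Base offense level for assault: 7.
A1 applies (level before this adjustment is 7 < 15, so +2): 7 + 2 = 9.
A2 applies: 9 − 2 = 7.
A3 applies: 7 + 1 = 8.
A4 does not apply.
A5 applies: 8 + 3 = 11.
A6 applies: 11 + 1 = 12.
Final offense level: 12.
Criminal history: 4 prior points → Category II (4-6).
Level 12 falls in the 7-13 band.
Grid: Level 7-13 × Category II = 38-49 months.
Probation check: level 12 > 7 and category II ≤ II → not eligible.

No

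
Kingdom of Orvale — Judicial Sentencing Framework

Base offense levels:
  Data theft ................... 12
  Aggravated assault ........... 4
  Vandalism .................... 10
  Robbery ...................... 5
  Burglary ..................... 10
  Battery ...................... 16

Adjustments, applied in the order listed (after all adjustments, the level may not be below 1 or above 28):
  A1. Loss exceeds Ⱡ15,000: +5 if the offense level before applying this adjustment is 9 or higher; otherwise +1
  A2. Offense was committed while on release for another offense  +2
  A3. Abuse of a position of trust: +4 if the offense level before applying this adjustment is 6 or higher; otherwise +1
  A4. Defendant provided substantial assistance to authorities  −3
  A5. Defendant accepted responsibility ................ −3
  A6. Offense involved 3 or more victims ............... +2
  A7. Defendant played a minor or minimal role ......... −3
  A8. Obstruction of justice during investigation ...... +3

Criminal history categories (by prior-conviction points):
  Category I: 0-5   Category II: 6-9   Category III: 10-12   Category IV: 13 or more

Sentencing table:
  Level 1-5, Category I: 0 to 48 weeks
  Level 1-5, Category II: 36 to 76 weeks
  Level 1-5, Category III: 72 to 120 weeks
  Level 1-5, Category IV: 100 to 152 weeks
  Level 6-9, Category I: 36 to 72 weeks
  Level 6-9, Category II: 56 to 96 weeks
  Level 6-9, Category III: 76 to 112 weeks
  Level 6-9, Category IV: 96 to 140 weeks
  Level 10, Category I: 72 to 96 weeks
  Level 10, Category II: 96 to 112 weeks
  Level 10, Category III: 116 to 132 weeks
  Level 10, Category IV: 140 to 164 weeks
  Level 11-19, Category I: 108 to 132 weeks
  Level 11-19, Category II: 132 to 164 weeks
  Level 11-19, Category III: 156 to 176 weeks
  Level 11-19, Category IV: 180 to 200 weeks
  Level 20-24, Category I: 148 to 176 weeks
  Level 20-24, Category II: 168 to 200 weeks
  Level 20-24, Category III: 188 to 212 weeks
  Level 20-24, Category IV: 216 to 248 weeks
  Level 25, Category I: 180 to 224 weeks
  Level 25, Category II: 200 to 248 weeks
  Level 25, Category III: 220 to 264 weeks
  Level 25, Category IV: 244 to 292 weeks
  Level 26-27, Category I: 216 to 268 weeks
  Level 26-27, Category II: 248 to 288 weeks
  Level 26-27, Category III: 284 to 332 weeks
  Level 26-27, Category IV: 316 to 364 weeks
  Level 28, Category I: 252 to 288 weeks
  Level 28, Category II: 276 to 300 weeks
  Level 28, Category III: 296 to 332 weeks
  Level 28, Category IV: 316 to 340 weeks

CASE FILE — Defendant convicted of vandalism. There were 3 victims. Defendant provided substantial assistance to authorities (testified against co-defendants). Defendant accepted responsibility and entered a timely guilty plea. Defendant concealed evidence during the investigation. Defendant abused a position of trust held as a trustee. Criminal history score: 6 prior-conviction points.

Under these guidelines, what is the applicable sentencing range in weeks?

Base offense level for vandalism: 10.
A3 applies (level before this adjustment is 10 ≥ 6, so +4): 10 + 4 = 14.
A4 applies: 14 − 3 = 11.
A5 applies: 11 − 3 = 8.
A6 applies: 8 + 2 = 10.
A7 does not apply.
A8 applies: 10 + 3 = 13.
Final offense level: 13.
Criminal history: 6 prior points → Category II (6-9).
Level 13 falls in the 11-19 band.
Grid: Level 11-19 × Category II = 132-164 weeks.

132-164 weeks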